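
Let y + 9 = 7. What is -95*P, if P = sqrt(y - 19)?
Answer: -95*I*sqrt(21) ≈ -435.34*I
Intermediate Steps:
y = -2 (y = -9 + 7 = -2)
P = I*sqrt(21) (P = sqrt(-2 - 19) = sqrt(-21) = I*sqrt(21) ≈ 4.5826*I)
-95*P = -95*I*sqrt(21)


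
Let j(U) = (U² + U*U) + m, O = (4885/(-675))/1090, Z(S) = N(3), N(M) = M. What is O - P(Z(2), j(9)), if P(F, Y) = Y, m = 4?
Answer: -24427877/147150 ≈ -166.01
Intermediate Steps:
Z(S) = 3
O = -977/147150 (O = (4885*(-1/675))*(1/1090) = -977/135*1/1090 = -977/147150 ≈ -0.0066395)
j(U) = 4 + 2*U² (j(U) = (U² + U*U) + 4 = (U² + U²) + 4 = 2*U² + 4 = 4 + 2*U²)
O - P(Z(2), j(9)) = -977/147150 - (4 + 2*9²) = -977/147150 - (4 + 2*81) = -977/147150 - (4 + 162) = -977/147150 - 1*166 = -977/147150 - 166 = -24427877/147150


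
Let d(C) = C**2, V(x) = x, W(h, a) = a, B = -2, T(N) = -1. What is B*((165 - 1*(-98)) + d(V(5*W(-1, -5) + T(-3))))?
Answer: -1878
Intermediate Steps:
B*((165 - 1*(-98)) + d(V(5*W(-1, -5) + T(-3)))) = -2*((165 - 1*(-98)) + (5*(-5) - 1)**2) = -2*((165 + 98) + (-25 - 1)**2) = -2*(263 + (-26)**2) = -2*(263 + 676) = -2*939 = -1878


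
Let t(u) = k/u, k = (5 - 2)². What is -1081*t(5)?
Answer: -9729/5 ≈ -1945.8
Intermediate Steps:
k = 9 (k = 3² = 9)
t(u) = 9/u
-1081*t(5) = -9729/5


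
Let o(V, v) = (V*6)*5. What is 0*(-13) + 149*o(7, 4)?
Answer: 31290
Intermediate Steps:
o(V, v) = 30*V (o(V, v) = (6*V)*5 = 30*V)
0*(-13) + 149*o(7, 4) = 0*(-13) + 149*(30*7) = 0 + 149*210 = 0 + 31290 = 31290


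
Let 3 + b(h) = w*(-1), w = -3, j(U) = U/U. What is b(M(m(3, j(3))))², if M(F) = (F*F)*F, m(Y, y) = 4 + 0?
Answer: 0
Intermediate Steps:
j(U) = 1
m(Y, y) = 4
M(F) = F³ (M(F) = F²*F = F³)
b(h) = 0 (b(h) = -3 - 3*(-1) = -3 + 3 = 0)
b(M(m(3, j(3))))² = 0² = 0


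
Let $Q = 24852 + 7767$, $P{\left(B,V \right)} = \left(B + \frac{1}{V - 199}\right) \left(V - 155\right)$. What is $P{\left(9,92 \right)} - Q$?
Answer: $- \frac{3550839}{107} \approx -33185.0$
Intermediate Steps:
$P{\left(B,V \right)} = \left(-155 + V\right) \left(B + \frac{1}{-199 + V}\right)$ ($P{\left(B,V \right)} = \left(B + \frac{1}{-199 + V}\right) \left(-155 + V\right) = \left(-155 + V\right) \left(B + \frac{1}{-199 + V}\right)$)
$Q = 32619$
$P{\left(9,92 \right)} - Q = \frac{-155 + 92 + 30845 \cdot 9 + 9 \cdot 92^{2} - 3186 \cdot 92}{-199 + 92} - 32619 = \frac{-155 + 92 + 277605 + 9 \cdot 8464 - 293112}{-107} - 32619 = - \frac{-155 + 92 + 277605 + 76176 - 293112}{107} - 32619 = \left(- \frac{1}{107}\right) 60606 - 32619 = - \frac{60606}{107} - 32619 = - \frac{3550839}{107}$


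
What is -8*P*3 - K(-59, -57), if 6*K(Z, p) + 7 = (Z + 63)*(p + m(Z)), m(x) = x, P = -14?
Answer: 829/2 ≈ 414.50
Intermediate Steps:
K(Z, p) = -7/6 + (63 + Z)*(Z + p)/6 (K(Z, p) = -7/6 + ((Z + 63)*(p + Z))/6 = -7/6 + ((63 + Z)*(Z + p))/6 = -7/6 + (63 + Z)*(Z + p)/6)
-8*P*3 - K(-59, -57) = -8*(-14)*3 - (-7/6 + (⅙)*(-59)² + (21/2)*(-59) + (21/2)*(-57) + (⅙)*(-59)*(-57)) = 112*3 - (-7/6 + (⅙)*3481 - 1239/2 - 1197/2 + 1121/2) = 336 - (-7/6 + 3481/6 - 1239/2 - 1197/2 + 1121/2) = 336 - 1*(-157/2) = 336 + 157/2 = 829/2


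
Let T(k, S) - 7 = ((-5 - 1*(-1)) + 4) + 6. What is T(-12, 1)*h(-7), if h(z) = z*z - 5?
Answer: 572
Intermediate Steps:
h(z) = -5 + z² (h(z) = z² - 5 = -5 + z²)
T(k, S) = 13 (T(k, S) = 7 + (((-5 - 1*(-1)) + 4) + 6) = 7 + (((-5 + 1) + 4) + 6) = 7 + ((-4 + 4) + 6) = 7 + (0 + 6) = 7 + 6 = 13)
T(-12, 1)*h(-7) = 13*(-5 + (-7)²) = 13*(-5 + 49) = 13*44 = 572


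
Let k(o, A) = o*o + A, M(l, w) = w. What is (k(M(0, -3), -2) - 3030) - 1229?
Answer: -4252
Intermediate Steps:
k(o, A) = A + o² (k(o, A) = o² + A = A + o²)
(k(M(0, -3), -2) - 3030) - 1229 = ((-2 + (-3)²) - 3030) - 1229 = ((-2 + 9) - 3030) - 1229 = (7 - 3030) - 1229 = -3023 - 1229 = -4252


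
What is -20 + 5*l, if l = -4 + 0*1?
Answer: -40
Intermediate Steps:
l = -4 (l = -4 + 0 = -4)
-20 + 5*l = -20 + 5*(-4) = -20 - 20 = -40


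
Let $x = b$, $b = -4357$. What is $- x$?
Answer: $4357$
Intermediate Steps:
$x = -4357$
$- x = \left(-1\right) \left(-4357\right) = 4357$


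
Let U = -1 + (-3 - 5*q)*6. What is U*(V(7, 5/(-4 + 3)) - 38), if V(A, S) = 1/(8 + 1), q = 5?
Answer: 57629/9 ≈ 6403.2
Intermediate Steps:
V(A, S) = ⅑ (V(A, S) = 1/9 = ⅑)
U = -169 (U = -1 + (-3 - 5*5)*6 = -1 + (-3 - 25)*6 = -1 - 28*6 = -1 - 168 = -169)
U*(V(7, 5/(-4 + 3)) - 38) = -169*(⅑ - 38) = -169*(-341/9) = 57629/9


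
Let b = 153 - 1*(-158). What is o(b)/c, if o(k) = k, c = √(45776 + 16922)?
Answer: 311*√62698/62698 ≈ 1.2420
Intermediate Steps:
c = √62698 ≈ 250.40
b = 311 (b = 153 + 158 = 311)
o(b)/c = 311/(√62698) = 311*(√62698/62698) = 311*√62698/62698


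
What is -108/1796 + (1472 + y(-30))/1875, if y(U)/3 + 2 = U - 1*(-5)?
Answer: 573934/841875 ≈ 0.68173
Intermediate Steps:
y(U) = 9 + 3*U (y(U) = -6 + 3*(U - 1*(-5)) = -6 + 3*(U + 5) = -6 + 3*(5 + U) = -6 + (15 + 3*U) = 9 + 3*U)
-108/1796 + (1472 + y(-30))/1875 = -108/1796 + (1472 + (9 + 3*(-30)))/1875 = -108*1/1796 + (1472 + (9 - 90))*(1/1875) = -27/449 + (1472 - 81)*(1/1875) = -27/449 + 1391*(1/1875) = -27/449 + 1391/1875 = 573934/841875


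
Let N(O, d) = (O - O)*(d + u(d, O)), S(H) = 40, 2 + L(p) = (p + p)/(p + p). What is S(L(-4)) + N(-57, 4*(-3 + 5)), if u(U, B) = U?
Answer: 40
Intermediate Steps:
L(p) = -1 (L(p) = -2 + (p + p)/(p + p) = -2 + (2*p)/((2*p)) = -2 + (2*p)*(1/(2*p)) = -2 + 1 = -1)
N(O, d) = 0 (N(O, d) = (O - O)*(d + d) = 0*(2*d) = 0)
S(L(-4)) + N(-57, 4*(-3 + 5)) = 40 + 0 = 40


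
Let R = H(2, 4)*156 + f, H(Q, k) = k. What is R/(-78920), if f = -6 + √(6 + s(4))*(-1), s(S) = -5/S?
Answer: -309/39460 + √19/157840 ≈ -0.0078031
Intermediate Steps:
f = -6 - √19/2 (f = -6 + √(6 - 5/4)*(-1) = -6 + √(19/4)*(-1) = -6 + (√19/2)*(-1) = -6 - √19/2 ≈ -8.1794)
R = 618 - √19/2 (R = 4*156 + (-6 - √19/2) = 624 + (-6 - √19/2) = 618 - √19/2 ≈ 615.82)
R/(-78920) = (618 - √19/2)/(-78920) = (618 - √19/2)*(-1/78920) = -309/39460 + √19/157840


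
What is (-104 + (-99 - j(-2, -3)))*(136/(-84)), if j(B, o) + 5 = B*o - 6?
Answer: 2244/7 ≈ 320.57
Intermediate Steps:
j(B, o) = -11 + B*o (j(B, o) = -5 + (B*o - 6) = -5 + (-6 + B*o) = -11 + B*o)
(-104 + (-99 - j(-2, -3)))*(136/(-84)) = (-104 + (-99 - (-11 - 2*(-3))))*(136/(-84)) = (-104 + (-99 - (-11 + 6)))*(136*(-1/84)) = (-104 + (-99 - 1*(-5)))*(-34/21) = (-104 + (-99 + 5))*(-34/21) = (-104 - 94)*(-34/21) = -198*(-34/21) = 2244/7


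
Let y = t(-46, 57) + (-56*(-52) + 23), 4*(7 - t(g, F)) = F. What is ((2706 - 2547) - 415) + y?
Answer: 10687/4 ≈ 2671.8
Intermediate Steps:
t(g, F) = 7 - F/4
y = 11711/4 (y = (7 - 1/4*57) + (-56*(-52) + 23) = (7 - 57/4) + (2912 + 23) = -29/4 + 2935 = 11711/4 ≈ 2927.8)
((2706 - 2547) - 415) + y = ((2706 - 2547) - 415) + 11711/4 = (159 - 415) + 11711/4 = -256 + 11711/4 = 10687/4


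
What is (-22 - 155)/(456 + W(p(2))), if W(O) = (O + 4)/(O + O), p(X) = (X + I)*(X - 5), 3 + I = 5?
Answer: -531/1369 ≈ -0.38787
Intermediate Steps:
I = 2 (I = -3 + 5 = 2)
p(X) = (-5 + X)*(2 + X) (p(X) = (X + 2)*(X - 5) = (2 + X)*(-5 + X) = (-5 + X)*(2 + X))
W(O) = (4 + O)/(2*O) (W(O) = (4 + O)/((2*O)) = (4 + O)*(1/(2*O)) = (4 + O)/(2*O))
(-22 - 155)/(456 + W(p(2))) = (-22 - 155)/(456 + (4 + (-10 + 2**2 - 3*2))/(2*(-10 + 2**2 - 3*2))) = -177/(456 + (4 + (-10 + 4 - 6))/(2*(-10 + 4 - 6))) = -177/(456 + (1/2)*(4 - 12)/(-12)) = -177/(456 + (1/2)*(-1/12)*(-8)) = -177/(456 + 1/3) = -177/1369/3 = -177*3/1369 = -531/1369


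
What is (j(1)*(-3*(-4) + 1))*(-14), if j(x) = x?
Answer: -182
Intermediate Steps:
(j(1)*(-3*(-4) + 1))*(-14) = (1*(-3*(-4) + 1))*(-14) = (1*(12 + 1))*(-14) = (1*13)*(-14) = 13*(-14) = -182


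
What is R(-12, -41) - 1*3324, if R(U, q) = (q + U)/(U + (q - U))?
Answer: -136231/41 ≈ -3322.7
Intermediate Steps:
R(U, q) = (U + q)/q
R(-12, -41) - 1*3324 = (-12 - 41)/(-41) - 1*3324 = -1/41*(-53) - 3324 = 53/41 - 3324 = -136231/41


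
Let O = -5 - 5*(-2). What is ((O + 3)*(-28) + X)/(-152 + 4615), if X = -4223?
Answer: -4447/4463 ≈ -0.99642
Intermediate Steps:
O = 5 (O = -5 + 10 = 5)
((O + 3)*(-28) + X)/(-152 + 4615) = ((5 + 3)*(-28) - 4223)/(-152 + 4615) = (8*(-28) - 4223)/4463 = (-224 - 4223)*(1/4463) = -4447*1/4463 = -4447/4463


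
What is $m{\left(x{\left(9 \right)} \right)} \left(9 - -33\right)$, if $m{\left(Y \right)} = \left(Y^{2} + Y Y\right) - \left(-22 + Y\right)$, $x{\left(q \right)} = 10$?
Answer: $8904$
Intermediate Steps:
$m{\left(Y \right)} = 22 - Y + 2 Y^{2}$ ($m{\left(Y \right)} = \left(Y^{2} + Y^{2}\right) - \left(-22 + Y\right) = 2 Y^{2} - \left(-22 + Y\right) = 22 - Y + 2 Y^{2}$)
$m{\left(x{\left(9 \right)} \right)} \left(9 - -33\right) = \left(22 - 10 + 2 \cdot 10^{2}\right) \left(9 - -33\right) = \left(22 - 10 + 2 \cdot 100\right) \left(9 + 33\right) = \left(22 - 10 + 200\right) 42 = 212 \cdot 42 = 8904$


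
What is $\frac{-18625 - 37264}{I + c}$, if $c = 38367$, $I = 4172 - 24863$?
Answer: $- \frac{55889}{17676} \approx -3.1619$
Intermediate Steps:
$I = -20691$
$\frac{-18625 - 37264}{I + c} = \frac{-18625 - 37264}{-20691 + 38367} = - \frac{55889}{17676}$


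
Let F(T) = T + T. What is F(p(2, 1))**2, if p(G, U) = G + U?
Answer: 36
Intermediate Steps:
F(T) = 2*T
F(p(2, 1))**2 = (2*(2 + 1))**2 = (2*3)**2 = 6**2 = 36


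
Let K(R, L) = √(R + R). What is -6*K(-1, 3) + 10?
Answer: 10 - 6*I*√2 ≈ 10.0 - 8.4853*I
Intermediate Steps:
K(R, L) = √2*√R (K(R, L) = √(2*R) = √2*√R)
-6*K(-1, 3) + 10 = -6*√2*√(-1) + 10 = -6*√2*I + 10 = -6*I*√2 + 10 = 10 - 6*I*√2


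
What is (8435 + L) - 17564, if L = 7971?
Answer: -1158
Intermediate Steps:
(8435 + L) - 17564 = (8435 + 7971) - 17564 = 16406 - 17564 = -1158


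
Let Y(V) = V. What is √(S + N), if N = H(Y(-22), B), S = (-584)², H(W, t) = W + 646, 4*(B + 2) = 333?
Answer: 4*√21355 ≈ 584.53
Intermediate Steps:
B = 325/4 (B = -2 + (¼)*333 = -2 + 333/4 = 325/4 ≈ 81.250)
H(W, t) = 646 + W
S = 341056
N = 624 (N = 646 - 22 = 624)
√(S + N) = √(341056 + 624) = √341680 = 4*√21355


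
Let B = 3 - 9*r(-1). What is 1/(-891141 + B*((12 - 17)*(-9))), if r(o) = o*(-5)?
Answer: -1/893031 ≈ -1.1198e-6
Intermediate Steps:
r(o) = -5*o
B = -42 (B = 3 - (-45)*(-1) = 3 - 9*5 = 3 - 45 = -42)
1/(-891141 + B*((12 - 17)*(-9))) = 1/(-891141 - 42*(12 - 17)*(-9)) = 1/(-891141 - (-210)*(-9)) = 1/(-891141 - 42*45) = 1/(-891141 - 1890) = 1/(-893031) = -1/893031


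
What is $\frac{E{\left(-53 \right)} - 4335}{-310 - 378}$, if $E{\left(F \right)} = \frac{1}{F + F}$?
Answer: $\frac{459511}{72928} \approx 6.3009$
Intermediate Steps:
$E{\left(F \right)} = \frac{1}{2 F}$
$\frac{E{\left(-53 \right)} - 4335}{-310 - 378} = \frac{\frac{1}{2 \left(-53\right)} - 4335}{-310 - 378} = \frac{\frac{1}{2} \left(- \frac{1}{53}\right) - 4335}{-688} = \left(- \frac{1}{106} - 4335\right) \left(- \frac{1}{688}\right) = \left(- \frac{459511}{106}\right) \left(- \frac{1}{688}\right) = \frac{459511}{72928}$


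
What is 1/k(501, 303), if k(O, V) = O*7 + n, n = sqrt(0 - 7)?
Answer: 501/1757008 - I*sqrt(7)/12299056 ≈ 0.00028514 - 2.1512e-7*I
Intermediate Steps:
n = I*sqrt(7) (n = sqrt(-7) = I*sqrt(7) ≈ 2.6458*I)
k(O, V) = 7*O + I*sqrt(7) (k(O, V) = O*7 + I*sqrt(7) = 7*O + I*sqrt(7))
1/k(501, 303) = 1/(7*501 + I*sqrt(7)) = 1/(3507 + I*sqrt(7))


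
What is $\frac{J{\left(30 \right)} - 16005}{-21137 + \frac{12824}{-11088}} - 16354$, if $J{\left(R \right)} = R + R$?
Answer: $- \frac{13688827712}{837071} \approx -16353.0$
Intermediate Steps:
$J{\left(R \right)} = 2 R$
$\frac{J{\left(30 \right)} - 16005}{-21137 + \frac{12824}{-11088}} - 16354 = \frac{2 \cdot 30 - 16005}{-21137 + \frac{12824}{-11088}} - 16354 = \frac{60 - 16005}{-21137 + 12824 \left(- \frac{1}{11088}\right)} - 16354 = - \frac{15945}{-21137 - \frac{229}{198}} - 16354 = - \frac{15945}{- \frac{4185355}{198}} - 16354 = \left(-15945\right) \left(- \frac{198}{4185355}\right) - 16354 = \frac{631422}{837071} - 16354 = - \frac{13688827712}{837071}$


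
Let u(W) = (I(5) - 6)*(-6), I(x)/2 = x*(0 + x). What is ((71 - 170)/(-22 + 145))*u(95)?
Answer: 8712/41 ≈ 212.49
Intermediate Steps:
I(x) = 2*x² (I(x) = 2*(x*(0 + x)) = 2*(x*x) = 2*x²)
u(W) = -264 (u(W) = (2*5² - 6)*(-6) = (2*25 - 6)*(-6) = (50 - 6)*(-6) = 44*(-6) = -264)
((71 - 170)/(-22 + 145))*u(95) = ((71 - 170)/(-22 + 145))*(-264) = -99/123*(-264) = -99*1/123*(-264) = -33/41*(-264) = 8712/41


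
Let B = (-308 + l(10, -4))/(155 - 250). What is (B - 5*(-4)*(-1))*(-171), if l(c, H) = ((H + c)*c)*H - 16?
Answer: 12024/5 ≈ 2404.8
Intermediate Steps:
l(c, H) = -16 + H*c*(H + c) (l(c, H) = (c*(H + c))*H - 16 = H*c*(H + c) - 16 = -16 + H*c*(H + c))
B = 564/95 (B = (-308 + (-16 - 4*10**2 + 10*(-4)**2))/(155 - 250) = (-308 + (-16 - 4*100 + 10*16))/(-95) = (-308 + (-16 - 400 + 160))*(-1/95) = (-308 - 256)*(-1/95) = -564*(-1/95) = 564/95 ≈ 5.9368)
(B - 5*(-4)*(-1))*(-171) = (564/95 - 5*(-4)*(-1))*(-171) = (564/95 + 20*(-1))*(-171) = (564/95 - 20)*(-171) = -1336/95*(-171) = 12024/5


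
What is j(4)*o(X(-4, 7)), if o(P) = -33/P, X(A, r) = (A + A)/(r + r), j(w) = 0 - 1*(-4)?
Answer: 231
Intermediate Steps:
j(w) = 4 (j(w) = 0 + 4 = 4)
X(A, r) = A/r (X(A, r) = (2*A)/((2*r)) = (2*A)*(1/(2*r)) = A/r)
j(4)*o(X(-4, 7)) = 4*(-33/((-4/7))) = 4*(-33/((-4*⅐))) = 4*(-33/(-4/7)) = 4*(-33*(-7/4)) = 4*(231/4) = 231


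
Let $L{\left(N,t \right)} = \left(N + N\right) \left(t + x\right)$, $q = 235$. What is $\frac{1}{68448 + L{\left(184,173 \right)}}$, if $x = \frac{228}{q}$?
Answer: $\frac{235}{31130224} \approx 7.5489 \cdot 10^{-6}$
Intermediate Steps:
$x = \frac{228}{235} \approx 0.97021$
$L{\left(N,t \right)} = 2 N \left(\frac{228}{235} + t\right)$ ($L{\left(N,t \right)} = \left(N + N\right) \left(t + \frac{228}{235}\right) = 2 N \left(\frac{228}{235} + t\right)$)
$\frac{1}{68448 + L{\left(184,173 \right)}} = \frac{1}{68448 + \frac{2}{235} \cdot 184 \left(228 + 235 \cdot 173\right)} = \frac{1}{68448 + \frac{2}{235} \cdot 184 \left(228 + 40655\right)} = \frac{1}{68448 + \frac{2}{235} \cdot 184 \cdot 40883} = \frac{1}{68448 + \frac{15044944}{235}} = \frac{1}{\frac{31130224}{235}} = \frac{235}{31130224}$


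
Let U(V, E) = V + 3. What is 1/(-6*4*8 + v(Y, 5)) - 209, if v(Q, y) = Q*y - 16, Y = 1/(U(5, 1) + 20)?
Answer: -1216199/5819 ≈ -209.00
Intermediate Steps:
U(V, E) = 3 + V
Y = 1/28 (Y = 1/((3 + 5) + 20) = 1/(8 + 20) = 1/28 ≈ 0.035714)
v(Q, y) = -16 + Q*y
1/(-6*4*8 + v(Y, 5)) - 209 = 1/(-6*4*8 + (-16 + (1/28)*5)) - 209 = 1/(-24*8 + (-16 + 5/28)) - 209 = 1/(-192 - 443/28) - 209 = 1/(-5819/28) - 209 = -28/5819 - 209 = -1216199/5819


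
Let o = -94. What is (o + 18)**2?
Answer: 5776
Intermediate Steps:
(o + 18)**2 = (-94 + 18)**2 = (-76)**2 = 5776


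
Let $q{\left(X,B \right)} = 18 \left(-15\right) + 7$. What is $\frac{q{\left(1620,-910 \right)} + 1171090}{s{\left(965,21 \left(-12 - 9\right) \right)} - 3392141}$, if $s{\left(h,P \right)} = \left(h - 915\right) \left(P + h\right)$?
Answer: $- \frac{1170827}{3365941} \approx -0.34785$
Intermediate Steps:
$q{\left(X,B \right)} = -263$ ($q{\left(X,B \right)} = -270 + 7 = -263$)
$s{\left(h,P \right)} = \left(-915 + h\right) \left(P + h\right)$
$\frac{q{\left(1620,-910 \right)} + 1171090}{s{\left(965,21 \left(-12 - 9\right) \right)} - 3392141} = \frac{-263 + 1171090}{\left(965^{2} - 915 \cdot 21 \left(-12 - 9\right) - 882975 + 21 \left(-12 - 9\right) 965\right) - 3392141} = \frac{1170827}{\left(931225 - 915 \cdot 21 \left(-21\right) - 882975 + 21 \left(-21\right) 965\right) - 3392141} = \frac{1170827}{\left(931225 - -403515 - 882975 - 425565\right) - 3392141} = \frac{1170827}{\left(931225 + 403515 - 882975 - 425565\right) - 3392141} = \frac{1170827}{26200 - 3392141} = \frac{1170827}{-3365941} = 1170827 \left(- \frac{1}{3365941}\right) = - \frac{1170827}{3365941}$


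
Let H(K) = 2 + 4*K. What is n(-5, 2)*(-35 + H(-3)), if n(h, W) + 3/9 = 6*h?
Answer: 1365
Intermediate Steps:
n(h, W) = -1/3 + 6*h
n(-5, 2)*(-35 + H(-3)) = (-1/3 + 6*(-5))*(-35 + (2 + 4*(-3))) = (-1/3 - 30)*(-35 + (2 - 12)) = -91*(-35 - 10)/3 = -91/3*(-45) = 1365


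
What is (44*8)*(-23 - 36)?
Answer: -20768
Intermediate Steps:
(44*8)*(-23 - 36) = 352*(-59) = -20768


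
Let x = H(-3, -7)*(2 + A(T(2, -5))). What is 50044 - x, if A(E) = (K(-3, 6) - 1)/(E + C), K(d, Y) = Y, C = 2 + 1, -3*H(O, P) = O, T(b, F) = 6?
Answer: 450373/9 ≈ 50041.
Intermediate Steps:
H(O, P) = -O/3
C = 3
A(E) = 5/(3 + E) (A(E) = (6 - 1)/(E + 3) = 5/(3 + E))
x = 23/9 (x = (-1/3*(-3))*(2 + 5/(3 + 6)) = 1*(2 + 5/9) = 1*(23/9) = 23/9 ≈ 2.5556)
50044 - x = 50044 - 1*23/9 = 50044 - 23/9 = 450373/9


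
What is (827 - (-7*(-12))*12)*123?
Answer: -22263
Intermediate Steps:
(827 - (-7*(-12))*12)*123 = (827 - 84*12)*123 = (827 - 1*1008)*123 = (827 - 1008)*123 = -181*123 = -22263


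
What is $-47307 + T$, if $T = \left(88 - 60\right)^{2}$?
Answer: $-46523$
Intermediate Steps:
$T = 784$ ($T = 28^{2} = 784$)
$-47307 + T = -47307 + 784 = -46523$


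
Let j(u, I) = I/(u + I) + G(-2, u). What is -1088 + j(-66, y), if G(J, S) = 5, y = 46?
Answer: -10853/10 ≈ -1085.3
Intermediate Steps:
j(u, I) = 5 + I/(I + u) (j(u, I) = I/(u + I) + 5 = I/(I + u) + 5 = 5 + I/(I + u))
-1088 + j(-66, y) = -1088 + (5*(-66) + 6*46)/(46 - 66) = -1088 + (-330 + 276)/(-20) = -1088 - 1/20*(-54) = -1088 + 27/10 = -10853/10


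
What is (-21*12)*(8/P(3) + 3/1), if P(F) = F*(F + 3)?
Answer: -868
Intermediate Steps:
P(F) = F*(3 + F)
(-21*12)*(8/P(3) + 3/1) = (-21*12)*(8/((3*(3 + 3))) + 3/1) = -252*(8/((3*6)) + 3*1) = -252*(8/18 + 3) = -252*(8*(1/18) + 3) = -252*(4/9 + 3) = -252*31/9 = -868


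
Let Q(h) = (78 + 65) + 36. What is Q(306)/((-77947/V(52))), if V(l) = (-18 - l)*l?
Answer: 651560/77947 ≈ 8.3590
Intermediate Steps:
V(l) = l*(-18 - l)
Q(h) = 179 (Q(h) = 143 + 36 = 179)
Q(306)/((-77947/V(52))) = 179/((-77947*(-1/(52*(18 + 52))))) = 179/((-77947/((-1*52*70)))) = 179/((-77947/(-3640))) = 179/((-77947*(-1/3640))) = 179/(77947/3640) = 179*(3640/77947) = 651560/77947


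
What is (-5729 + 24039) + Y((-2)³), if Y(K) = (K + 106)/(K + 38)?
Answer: 274699/15 ≈ 18313.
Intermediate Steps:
Y(K) = (106 + K)/(38 + K)
(-5729 + 24039) + Y((-2)³) = (-5729 + 24039) + (106 + (-2)³)/(38 + (-2)³) = 18310 + (106 - 8)/(38 - 8) = 18310 + 98/30 = 18310 + (1/30)*98 = 18310 + 49/15 = 274699/15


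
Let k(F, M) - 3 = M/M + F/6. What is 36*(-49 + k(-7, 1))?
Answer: -1662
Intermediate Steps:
k(F, M) = 4 + F/6 (k(F, M) = 3 + (M/M + F/6) = 3 + (1 + F*(⅙)) = 3 + (1 + F/6) = 4 + F/6)
36*(-49 + k(-7, 1)) = 36*(-49 + (4 + (⅙)*(-7))) = 36*(-49 + (4 - 7/6)) = 36*(-49 + 17/6) = 36*(-277/6) = -1662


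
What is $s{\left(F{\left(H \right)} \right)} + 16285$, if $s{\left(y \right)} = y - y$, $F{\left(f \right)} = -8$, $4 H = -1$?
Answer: $16285$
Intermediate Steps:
$H = - \frac{1}{4}$ ($H = \frac{1}{4} \left(-1\right) = - \frac{1}{4} \approx -0.25$)
$s{\left(y \right)} = 0$
$s{\left(F{\left(H \right)} \right)} + 16285 = 0 + 16285 = 16285$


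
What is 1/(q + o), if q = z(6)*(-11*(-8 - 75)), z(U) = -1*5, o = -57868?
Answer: -1/62433 ≈ -1.6017e-5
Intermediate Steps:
z(U) = -5
q = -4565 (q = -(-55)*(-8 - 75) = -(-55)*(-83) = -5*913 = -4565)
1/(q + o) = 1/(-4565 - 57868) = 1/(-62433) = -1/62433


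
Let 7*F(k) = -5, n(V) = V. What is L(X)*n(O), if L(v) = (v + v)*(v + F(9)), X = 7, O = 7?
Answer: 616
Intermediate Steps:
F(k) = -5/7 (F(k) = (1/7)*(-5) = -5/7)
L(v) = 2*v*(-5/7 + v) (L(v) = (v + v)*(v - 5/7) = (2*v)*(-5/7 + v) = 2*v*(-5/7 + v))
L(X)*n(O) = ((2/7)*7*(-5 + 7*7))*7 = ((2/7)*7*(-5 + 49))*7 = ((2/7)*7*44)*7 = 88*7 = 616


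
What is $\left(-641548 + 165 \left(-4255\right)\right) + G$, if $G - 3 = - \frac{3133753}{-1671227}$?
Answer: $- \frac{2245490887987}{1671227} \approx -1.3436 \cdot 10^{6}$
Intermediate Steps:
$G = \frac{8147434}{1671227}$ ($G = 3 - \frac{3133753}{-1671227} = 3 - - \frac{3133753}{1671227} = 3 + \frac{3133753}{1671227} = \frac{8147434}{1671227} \approx 4.8751$)
$\left(-641548 + 165 \left(-4255\right)\right) + G = \left(-641548 + 165 \left(-4255\right)\right) + \frac{8147434}{1671227} = \left(-641548 - 702075\right) + \frac{8147434}{1671227} = -1343623 + \frac{8147434}{1671227} = - \frac{2245490887987}{1671227}$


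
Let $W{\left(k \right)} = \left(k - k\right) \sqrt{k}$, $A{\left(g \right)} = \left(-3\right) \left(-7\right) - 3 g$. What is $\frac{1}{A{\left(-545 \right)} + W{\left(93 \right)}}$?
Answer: $\frac{1}{1656} \approx 0.00060386$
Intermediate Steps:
$A{\left(g \right)} = 21 - 3 g$
$W{\left(k \right)} = 0$ ($W{\left(k \right)} = 0 \sqrt{k} = 0$)
$\frac{1}{A{\left(-545 \right)} + W{\left(93 \right)}} = \frac{1}{\left(21 - -1635\right) + 0} = \frac{1}{\left(21 + 1635\right) + 0} = \frac{1}{1656 + 0} = \frac{1}{1656}$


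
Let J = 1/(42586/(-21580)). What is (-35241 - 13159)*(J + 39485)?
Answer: -40691976446000/21293 ≈ -1.9111e+9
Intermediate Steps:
J = -10790/21293 (J = 1/(42586*(-1/21580)) = 1/(-21293/10790) = -10790/21293 ≈ -0.50674)
(-35241 - 13159)*(J + 39485) = (-35241 - 13159)*(-10790/21293 + 39485) = -48400*840743315/21293 = -40691976446000/21293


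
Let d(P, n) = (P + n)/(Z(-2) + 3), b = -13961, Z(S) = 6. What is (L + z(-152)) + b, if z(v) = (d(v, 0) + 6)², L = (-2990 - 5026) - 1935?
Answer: -1927268/81 ≈ -23793.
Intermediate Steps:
L = -9951 (L = -8016 - 1935 = -9951)
d(P, n) = P/9 + n/9 (d(P, n) = (P + n)/(6 + 3) = (P + n)/9 = (P + n)*(⅑) = P/9 + n/9)
z(v) = (6 + v/9)² (z(v) = ((v/9 + (⅑)*0) + 6)² = ((v/9 + 0) + 6)² = (v/9 + 6)² = (6 + v/9)²)
(L + z(-152)) + b = (-9951 + (54 - 152)²/81) - 13961 = (-9951 + (1/81)*(-98)²) - 13961 = (-9951 + (1/81)*9604) - 13961 = (-9951 + 9604/81) - 13961 = -796427/81 - 13961 = -1927268/81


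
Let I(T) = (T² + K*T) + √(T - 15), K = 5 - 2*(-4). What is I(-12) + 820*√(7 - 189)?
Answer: -12 + 3*I*√3 + 820*I*√182 ≈ -12.0 + 11068.0*I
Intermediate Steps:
K = 13 (K = 5 + 8 = 13)
I(T) = T² + √(-15 + T) + 13*T (I(T) = (T² + 13*T) + √(T - 15) = (T² + 13*T) + √(-15 + T) = T² + √(-15 + T) + 13*T)
I(-12) + 820*√(7 - 189) = ((-12)² + √(-15 - 12) + 13*(-12)) + 820*√(7 - 189) = (144 + √(-27) - 156) + 820*√(-182) = (144 + 3*I*√3 - 156) + 820*(I*√182) = (-12 + 3*I*√3) + 820*I*√182 = -12 + 3*I*√3 + 820*I*√182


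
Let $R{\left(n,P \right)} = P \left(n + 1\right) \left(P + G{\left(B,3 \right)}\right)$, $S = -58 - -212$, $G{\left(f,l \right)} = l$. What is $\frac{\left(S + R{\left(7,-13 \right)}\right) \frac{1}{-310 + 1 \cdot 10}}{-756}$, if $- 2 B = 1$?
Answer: $\frac{199}{37800} \approx 0.0052646$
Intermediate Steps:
$B = - \frac{1}{2}$ ($B = \left(- \frac{1}{2}\right) 1 = - \frac{1}{2} \approx -0.5$)
$S = 154$ ($S = -58 + 212 = 154$)
$R{\left(n,P \right)} = P \left(1 + n\right) \left(3 + P\right)$ ($R{\left(n,P \right)} = P \left(n + 1\right) \left(P + 3\right) = P \left(1 + n\right) \left(3 + P\right)$)
$\frac{\left(S + R{\left(7,-13 \right)}\right) \frac{1}{-310 + 1 \cdot 10}}{-756} = \frac{\left(154 - 13 \left(3 - 13 + 3 \cdot 7 - 91\right)\right) \frac{1}{-310 + 1 \cdot 10}}{-756} = \frac{154 - 13 \left(3 - 13 + 21 - 91\right)}{-310 + 10} \left(- \frac{1}{756}\right) = \frac{154 - -1040}{-300} \left(- \frac{1}{756}\right) = \left(154 + 1040\right) \left(- \frac{1}{300}\right) \left(- \frac{1}{756}\right) = 1194 \left(- \frac{1}{300}\right) \left(- \frac{1}{756}\right) = \left(- \frac{199}{50}\right) \left(- \frac{1}{756}\right) = \frac{199}{37800}$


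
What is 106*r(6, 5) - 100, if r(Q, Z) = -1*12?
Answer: -1372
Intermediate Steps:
r(Q, Z) = -12
106*r(6, 5) - 100 = 106*(-12) - 100 = -1272 - 100 = -1372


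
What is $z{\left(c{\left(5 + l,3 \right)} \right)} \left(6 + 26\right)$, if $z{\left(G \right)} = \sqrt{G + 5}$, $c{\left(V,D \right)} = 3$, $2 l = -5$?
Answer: $64 \sqrt{2} \approx 90.51$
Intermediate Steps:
$l = - \frac{5}{2}$ ($l = \frac{1}{2} \left(-5\right) = - \frac{5}{2} \approx -2.5$)
$z{\left(G \right)} = \sqrt{5 + G}$
$z{\left(c{\left(5 + l,3 \right)} \right)} \left(6 + 26\right) = \sqrt{5 + 3} \left(6 + 26\right) = \sqrt{8} \cdot 32 = 2 \sqrt{2} \cdot 32 = 64 \sqrt{2}$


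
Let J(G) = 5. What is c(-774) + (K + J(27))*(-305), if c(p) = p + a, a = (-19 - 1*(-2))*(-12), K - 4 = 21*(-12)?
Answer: 73545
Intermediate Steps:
K = -248 (K = 4 + 21*(-12) = 4 - 252 = -248)
a = 204 (a = (-19 + 2)*(-12) = -17*(-12) = 204)
c(p) = 204 + p (c(p) = p + 204 = 204 + p)
c(-774) + (K + J(27))*(-305) = (204 - 774) + (-248 + 5)*(-305) = -570 - 243*(-305) = -570 + 74115 = 73545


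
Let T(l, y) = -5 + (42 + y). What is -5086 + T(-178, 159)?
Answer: -4890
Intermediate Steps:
T(l, y) = 37 + y
-5086 + T(-178, 159) = -5086 + (37 + 159) = -5086 + 196 = -4890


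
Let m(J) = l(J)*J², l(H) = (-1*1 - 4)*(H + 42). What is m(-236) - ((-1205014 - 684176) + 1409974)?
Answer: 54504336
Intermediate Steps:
l(H) = -210 - 5*H (l(H) = (-1 - 4)*(42 + H) = -5*(42 + H) = -210 - 5*H)
m(J) = J²*(-210 - 5*J) (m(J) = (-210 - 5*J)*J² = J²*(-210 - 5*J))
m(-236) - ((-1205014 - 684176) + 1409974) = 5*(-236)²*(-42 - 1*(-236)) - ((-1205014 - 684176) + 1409974) = 5*55696*(-42 + 236) - (-1889190 + 1409974) = 5*55696*194 - 1*(-479216) = 54025120 + 479216 = 54504336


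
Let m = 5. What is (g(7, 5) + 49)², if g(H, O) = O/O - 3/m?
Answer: 61009/25 ≈ 2440.4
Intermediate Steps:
g(H, O) = ⅖ (g(H, O) = O/O - 3/5 = 1 - 3*⅕ = 1 - ⅗ = ⅖)
(g(7, 5) + 49)² = (⅖ + 49)² = (247/5)² = 61009/25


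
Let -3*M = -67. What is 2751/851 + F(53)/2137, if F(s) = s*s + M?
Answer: 24865055/5455761 ≈ 4.5576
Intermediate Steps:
M = 67/3 (M = -1/3*(-67) = 67/3 ≈ 22.333)
F(s) = 67/3 + s**2 (F(s) = s*s + 67/3 = s**2 + 67/3 = 67/3 + s**2)
2751/851 + F(53)/2137 = 2751/851 + (67/3 + 53**2)/2137 = 2751*(1/851) + (67/3 + 2809)*(1/2137) = 2751/851 + (8494/3)*(1/2137) = 2751/851 + 8494/6411 = 24865055/5455761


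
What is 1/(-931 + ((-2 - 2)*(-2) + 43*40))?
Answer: 1/797 ≈ 0.0012547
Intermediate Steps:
1/(-931 + ((-2 - 2)*(-2) + 43*40)) = 1/(-931 + (-4*(-2) + 1720)) = 1/(-931 + (8 + 1720)) = 1/(-931 + 1728) = 1/797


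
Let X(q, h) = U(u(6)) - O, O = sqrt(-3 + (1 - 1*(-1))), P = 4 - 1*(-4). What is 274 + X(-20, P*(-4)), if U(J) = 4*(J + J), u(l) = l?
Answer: 322 - I ≈ 322.0 - 1.0*I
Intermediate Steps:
P = 8 (P = 4 + 4 = 8)
U(J) = 8*J (U(J) = 4*(2*J) = 8*J)
O = I (O = sqrt(-3 + (1 + 1)) = sqrt(-3 + 2) = sqrt(-1) = I ≈ 1.0*I)
X(q, h) = 48 - I (X(q, h) = 8*6 - I = 48 - I)
274 + X(-20, P*(-4)) = 274 + (48 - I) = 322 - I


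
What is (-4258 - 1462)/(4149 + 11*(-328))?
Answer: -5720/541 ≈ -10.573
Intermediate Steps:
(-4258 - 1462)/(4149 + 11*(-328)) = -5720/(4149 - 3608) = -5720/541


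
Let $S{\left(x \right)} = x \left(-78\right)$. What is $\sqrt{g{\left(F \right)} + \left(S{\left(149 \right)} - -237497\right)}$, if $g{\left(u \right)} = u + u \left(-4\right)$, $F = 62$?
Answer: $\sqrt{225689} \approx 475.07$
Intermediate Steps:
$S{\left(x \right)} = - 78 x$
$g{\left(u \right)} = - 3 u$ ($g{\left(u \right)} = u - 4 u = - 3 u$)
$\sqrt{g{\left(F \right)} + \left(S{\left(149 \right)} - -237497\right)} = \sqrt{\left(-3\right) 62 - -225875} = \sqrt{-186 + \left(-11622 + 237497\right)} = \sqrt{-186 + 225875} = \sqrt{225689}$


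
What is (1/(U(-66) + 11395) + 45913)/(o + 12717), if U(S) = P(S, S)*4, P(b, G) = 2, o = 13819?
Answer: 130886485/75647502 ≈ 1.7302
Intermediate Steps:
U(S) = 8 (U(S) = 2*4 = 8)
(1/(U(-66) + 11395) + 45913)/(o + 12717) = (1/(8 + 11395) + 45913)/(13819 + 12717) = (1/11403 + 45913)/26536 = (1/11403 + 45913)*(1/26536) = (523545940/11403)*(1/26536) = 130886485/75647502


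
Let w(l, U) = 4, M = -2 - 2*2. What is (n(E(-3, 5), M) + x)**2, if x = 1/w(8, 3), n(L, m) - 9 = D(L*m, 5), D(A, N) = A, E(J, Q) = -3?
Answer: 11881/16 ≈ 742.56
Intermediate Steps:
M = -6 (M = -2 - 4 = -6)
n(L, m) = 9 + L*m
x = 1/4 ≈ 0.25000
(n(E(-3, 5), M) + x)**2 = ((9 - 3*(-6)) + 1/4)**2 = ((9 + 18) + 1/4)**2 = (27 + 1/4)**2 = (109/4)**2 = 11881/16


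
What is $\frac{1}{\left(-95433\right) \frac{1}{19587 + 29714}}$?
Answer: $- \frac{49301}{95433} \approx -0.5166$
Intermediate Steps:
$\frac{1}{\left(-95433\right) \frac{1}{19587 + 29714}} = \frac{1}{\left(-95433\right) \frac{1}{49301}} = \frac{1}{- \frac{95433}{49301}} = - \frac{49301}{95433}$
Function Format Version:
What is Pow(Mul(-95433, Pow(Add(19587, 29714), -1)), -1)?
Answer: Rational(-49301, 95433) ≈ -0.51660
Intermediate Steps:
Pow(Mul(-95433, Pow(Add(19587, 29714), -1)), -1) = Pow(Mul(-95433, Pow(49301, -1)), -1) = Pow(Mul(-95433, Rational(1, 49301)), -1) = Pow(Rational(-95433, 49301), -1) = Rational(-49301, 95433)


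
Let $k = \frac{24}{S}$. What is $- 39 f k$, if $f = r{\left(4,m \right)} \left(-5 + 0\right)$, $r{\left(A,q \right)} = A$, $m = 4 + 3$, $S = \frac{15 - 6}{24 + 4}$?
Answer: $58240$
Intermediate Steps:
$S = \frac{9}{28} \approx 0.32143$
$k = \frac{224}{3}$ ($k = \frac{24}{\frac{9}{28}} = 24 \cdot \frac{28}{9} = \frac{224}{3} \approx 74.667$)
$m = 7$
$f = -20$ ($f = 4 \left(-5 + 0\right) = 4 \left(-5\right) = -20$)
$- 39 f k = \left(-39\right) \left(-20\right) \frac{224}{3} = 780 \cdot \frac{224}{3} = 58240$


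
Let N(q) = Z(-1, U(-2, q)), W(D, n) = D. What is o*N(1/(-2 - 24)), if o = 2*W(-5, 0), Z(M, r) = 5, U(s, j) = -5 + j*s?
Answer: -50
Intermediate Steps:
N(q) = 5
o = -10 (o = 2*(-5) = -10)
o*N(1/(-2 - 24)) = -10*5 = -50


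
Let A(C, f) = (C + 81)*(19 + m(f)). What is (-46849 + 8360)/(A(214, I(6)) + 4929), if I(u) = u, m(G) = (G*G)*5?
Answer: -38489/63634 ≈ -0.60485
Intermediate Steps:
m(G) = 5*G**2 (m(G) = G**2*5 = 5*G**2)
A(C, f) = (19 + 5*f**2)*(81 + C) (A(C, f) = (C + 81)*(19 + 5*f**2) = (81 + C)*(19 + 5*f**2) = (19 + 5*f**2)*(81 + C))
(-46849 + 8360)/(A(214, I(6)) + 4929) = (-46849 + 8360)/((1539 + 19*214 + 405*6**2 + 5*214*6**2) + 4929) = -38489/((1539 + 4066 + 405*36 + 5*214*36) + 4929) = -38489/((1539 + 4066 + 14580 + 38520) + 4929) = -38489/(58705 + 4929) = -38489/63634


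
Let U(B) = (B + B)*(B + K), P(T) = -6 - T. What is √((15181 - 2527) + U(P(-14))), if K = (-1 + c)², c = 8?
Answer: √13566 ≈ 116.47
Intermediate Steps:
K = 49 (K = (-1 + 8)² = 7² = 49)
U(B) = 2*B*(49 + B) (U(B) = (B + B)*(B + 49) = (2*B)*(49 + B) = 2*B*(49 + B))
√((15181 - 2527) + U(P(-14))) = √((15181 - 2527) + 2*(-6 - 1*(-14))*(49 + (-6 - 1*(-14)))) = √(12654 + 2*(-6 + 14)*(49 + (-6 + 14))) = √(12654 + 2*8*(49 + 8)) = √(12654 + 2*8*57) = √(12654 + 912) = √13566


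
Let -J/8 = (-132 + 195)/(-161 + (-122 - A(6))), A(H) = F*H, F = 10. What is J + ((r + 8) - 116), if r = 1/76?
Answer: -396671/3724 ≈ -106.52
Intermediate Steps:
A(H) = 10*H
r = 1/76 ≈ 0.013158
J = 72/49 (J = -8*(-132 + 195)/(-161 + (-122 - 10*6)) = -504/(-161 + (-122 - 1*60)) = -504/(-161 + (-122 - 60)) = -504/(-161 - 182) = -504/(-343) = -504*(-1)/343 = -8*(-9/49) = 72/49 ≈ 1.4694)
J + ((r + 8) - 116) = 72/49 + ((1/76 + 8) - 116) = 72/49 + (609/76 - 116) = 72/49 - 8207/76 = -396671/3724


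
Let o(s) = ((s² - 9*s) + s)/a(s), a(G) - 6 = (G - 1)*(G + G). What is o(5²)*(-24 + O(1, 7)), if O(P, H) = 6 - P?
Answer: -8075/1206 ≈ -6.6957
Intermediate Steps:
a(G) = 6 + 2*G*(-1 + G) (a(G) = 6 + (G - 1)*(G + G) = 6 + (-1 + G)*(2*G) = 6 + 2*G*(-1 + G))
o(s) = (s² - 8*s)/(6 - 2*s + 2*s²) (o(s) = ((s² - 9*s) + s)/(6 - 2*s + 2*s²) = (s² - 8*s)/(6 - 2*s + 2*s²))
o(5²)*(-24 + O(1, 7)) = ((½)*5²*(-8 + 5²)/(3 + (5²)² - 1*5²))*(-24 + (6 - 1*1)) = ((½)*25*(-8 + 25)/(3 + 25² - 1*25))*(-24 + (6 - 1)) = ((½)*25*17/(3 + 625 - 25))*(-24 + 5) = ((½)*25*17/603)*(-19) = ((½)*25*(1/603)*17)*(-19) = (425/1206)*(-19) = -8075/1206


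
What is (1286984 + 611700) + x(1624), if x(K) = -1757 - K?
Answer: 1895303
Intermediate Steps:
(1286984 + 611700) + x(1624) = (1286984 + 611700) + (-1757 - 1*1624) = 1898684 + (-1757 - 1624) = 1898684 - 3381 = 1895303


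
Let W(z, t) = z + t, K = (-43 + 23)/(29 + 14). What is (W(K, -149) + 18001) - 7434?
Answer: 447954/43 ≈ 10418.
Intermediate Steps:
K = -20/43 ≈ -0.46512
W(z, t) = t + z
(W(K, -149) + 18001) - 7434 = ((-149 - 20/43) + 18001) - 7434 = (-6427/43 + 18001) - 7434 = 767616/43 - 7434 = 447954/43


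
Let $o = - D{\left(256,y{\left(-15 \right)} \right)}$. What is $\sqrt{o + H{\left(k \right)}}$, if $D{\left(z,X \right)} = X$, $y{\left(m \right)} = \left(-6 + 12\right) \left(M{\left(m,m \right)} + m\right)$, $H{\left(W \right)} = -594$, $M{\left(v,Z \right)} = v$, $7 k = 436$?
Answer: $3 i \sqrt{46} \approx 20.347 i$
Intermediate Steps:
$k = \frac{436}{7}$ ($k = \frac{1}{7} \cdot 436 = \frac{436}{7} \approx 62.286$)
$y{\left(m \right)} = 12 m$ ($y{\left(m \right)} = \left(-6 + 12\right) \left(m + m\right) = 6 \cdot 2 m = 12 m$)
$o = 180$ ($o = - 12 \left(-15\right) = \left(-1\right) \left(-180\right) = 180$)
$\sqrt{o + H{\left(k \right)}} = \sqrt{180 - 594} = \sqrt{-414} = 3 i \sqrt{46}$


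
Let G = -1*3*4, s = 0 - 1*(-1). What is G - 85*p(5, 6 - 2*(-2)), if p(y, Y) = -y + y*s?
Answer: -12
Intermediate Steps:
s = 1 (s = 0 + 1 = 1)
p(y, Y) = 0 (p(y, Y) = -y + y*1 = -y + y = 0)
G = -12 (G = -3*4 = -12)
G - 85*p(5, 6 - 2*(-2)) = -12 - 85*0 = -12 + 0 = -12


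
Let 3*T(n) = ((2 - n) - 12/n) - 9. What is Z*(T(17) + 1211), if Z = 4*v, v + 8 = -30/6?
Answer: -1063244/17 ≈ -62544.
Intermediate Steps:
v = -13 (v = -8 - 30/6 = -8 - 30*⅙ = -8 - 5 = -13)
T(n) = -7/3 - 4/n - n/3 (T(n) = (((2 - n) - 12/n) - 9)/3 = ((2 - n - 12/n) - 9)/3 = (-7 - n - 12/n)/3 = -7/3 - 4/n - n/3)
Z = -52 (Z = 4*(-13) = -52)
Z*(T(17) + 1211) = -52*((⅓)*(-12 - 1*17*(7 + 17))/17 + 1211) = -52*((⅓)*(1/17)*(-12 - 1*17*24) + 1211) = -52*((⅓)*(1/17)*(-12 - 408) + 1211) = -52*((⅓)*(1/17)*(-420) + 1211) = -52*(-140/17 + 1211) = -52*20447/17 = -1063244/17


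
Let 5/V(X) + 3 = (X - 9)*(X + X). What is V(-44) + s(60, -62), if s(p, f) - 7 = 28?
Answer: 163140/4661 ≈ 35.001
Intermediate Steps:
s(p, f) = 35 (s(p, f) = 7 + 28 = 35)
V(X) = 5/(-3 + 2*X*(-9 + X)) (V(X) = 5/(-3 + (X - 9)*(X + X)) = 5/(-3 + (-9 + X)*(2*X)) = 5/(-3 + 2*X*(-9 + X)))
V(-44) + s(60, -62) = 5/(-3 - 18*(-44) + 2*(-44)**2) + 35 = 5/(-3 + 792 + 2*1936) + 35 = 5/(-3 + 792 + 3872) + 35 = 5/4661 + 35 = 163140/4661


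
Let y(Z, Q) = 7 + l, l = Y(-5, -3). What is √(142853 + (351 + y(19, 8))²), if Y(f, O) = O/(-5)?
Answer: √6786174/5 ≈ 521.01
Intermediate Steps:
Y(f, O) = -O/5 (Y(f, O) = O*(-⅕) = -O/5)
l = ⅗ (l = -⅕*(-3) = ⅗ ≈ 0.60000)
y(Z, Q) = 38/5 (y(Z, Q) = 7 + ⅗ = 38/5)
√(142853 + (351 + y(19, 8))²) = √(142853 + (351 + 38/5)²) = √(142853 + (1793/5)²) = √(142853 + 3214849/25) = √(6786174/25) = √6786174/5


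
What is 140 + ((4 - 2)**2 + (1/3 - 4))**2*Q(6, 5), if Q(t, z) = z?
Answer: 1265/9 ≈ 140.56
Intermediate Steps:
140 + ((4 - 2)**2 + (1/3 - 4))**2*Q(6, 5) = 140 + ((4 - 2)**2 + (1/3 - 4))**2*5 = 140 + (2**2 + (1*(1/3) - 4))**2*5 = 140 + (4 + (1/3 - 4))**2*5 = 140 + (4 - 11/3)**2*5 = 140 + (1/3)**2*5 = 140 + (1/9)*5 = 140 + 5/9 = 1265/9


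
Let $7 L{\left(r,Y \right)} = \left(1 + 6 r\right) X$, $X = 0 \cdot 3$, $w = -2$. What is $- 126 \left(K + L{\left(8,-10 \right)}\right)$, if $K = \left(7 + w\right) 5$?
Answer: $-3150$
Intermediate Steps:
$X = 0$
$L{\left(r,Y \right)} = 0$ ($L{\left(r,Y \right)} = \frac{\left(1 + 6 r\right) 0}{7} = \frac{1}{7} \cdot 0 = 0$)
$K = 25$ ($K = \left(7 - 2\right) 5 = 5 \cdot 5 = 25$)
$- 126 \left(K + L{\left(8,-10 \right)}\right) = - 126 \left(25 + 0\right) = \left(-126\right) 25 = -3150$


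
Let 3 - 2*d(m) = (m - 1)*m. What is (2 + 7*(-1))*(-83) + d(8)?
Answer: 777/2 ≈ 388.50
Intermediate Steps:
d(m) = 3/2 - m*(-1 + m)/2 (d(m) = 3/2 - (m - 1)*m/2 = 3/2 - (-1 + m)*m/2 = 3/2 - m*(-1 + m)/2)
(2 + 7*(-1))*(-83) + d(8) = (2 + 7*(-1))*(-83) + (3/2 + (1/2)*8 - 1/2*8**2) = (2 - 7)*(-83) + (3/2 + 4 - 1/2*64) = -5*(-83) + (3/2 + 4 - 32) = 415 - 53/2 = 777/2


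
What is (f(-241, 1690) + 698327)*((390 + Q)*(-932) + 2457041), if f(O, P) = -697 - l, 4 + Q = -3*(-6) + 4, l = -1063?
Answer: 1451035142005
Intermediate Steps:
Q = 18 (Q = -4 + (-3*(-6) + 4) = -4 + (18 + 4) = -4 + 22 = 18)
f(O, P) = 366 (f(O, P) = -697 - 1*(-1063) = -697 + 1063 = 366)
(f(-241, 1690) + 698327)*((390 + Q)*(-932) + 2457041) = (366 + 698327)*((390 + 18)*(-932) + 2457041) = 698693*(408*(-932) + 2457041) = 698693*(-380256 + 2457041) = 698693*2076785 = 1451035142005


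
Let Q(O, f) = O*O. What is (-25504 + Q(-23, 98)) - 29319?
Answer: -54294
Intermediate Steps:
Q(O, f) = O²
(-25504 + Q(-23, 98)) - 29319 = (-25504 + (-23)²) - 29319 = (-25504 + 529) - 29319 = -24975 - 29319 = -54294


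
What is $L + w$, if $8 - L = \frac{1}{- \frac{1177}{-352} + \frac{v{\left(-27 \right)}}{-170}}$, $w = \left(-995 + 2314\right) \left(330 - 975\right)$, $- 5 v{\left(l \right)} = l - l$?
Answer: $- \frac{91029961}{107} \approx -8.5075 \cdot 10^{5}$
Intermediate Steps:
$v{\left(l \right)} = 0$ ($v{\left(l \right)} = - \frac{l - l}{5} = \left(- \frac{1}{5}\right) 0 = 0$)
$w = -850755$ ($w = 1319 \left(-645\right) = -850755$)
$L = \frac{824}{107}$ ($L = 8 - \frac{1}{- \frac{1177}{-352} + \frac{0}{-170}} = 8 - \frac{1}{\left(-1177\right) \left(- \frac{1}{352}\right) + 0 \left(- \frac{1}{170}\right)} = 8 - \frac{1}{\frac{107}{32} + 0} = 8 - \frac{1}{\frac{107}{32}} = 8 - \frac{32}{107} = \frac{824}{107} \approx 7.7009$)
$L + w = \frac{824}{107} - 850755 = - \frac{91029961}{107}$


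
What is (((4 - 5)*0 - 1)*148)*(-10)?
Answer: 1480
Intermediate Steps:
(((4 - 5)*0 - 1)*148)*(-10) = ((-1*0 - 1)*148)*(-10) = ((0 - 1)*148)*(-10) = -1*148*(-10) = -148*(-10) = 1480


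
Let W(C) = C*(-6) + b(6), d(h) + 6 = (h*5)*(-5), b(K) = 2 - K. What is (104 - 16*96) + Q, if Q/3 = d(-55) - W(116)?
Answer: 4775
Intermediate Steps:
d(h) = -6 - 25*h (d(h) = -6 + (h*5)*(-5) = -6 + (5*h)*(-5) = -6 - 25*h)
W(C) = -4 - 6*C (W(C) = C*(-6) + (2 - 1*6) = -6*C + (2 - 6) = -6*C - 4 = -4 - 6*C)
Q = 6207 (Q = 3*((-6 - 25*(-55)) - (-4 - 6*116)) = 3*((-6 + 1375) - (-4 - 696)) = 3*(1369 - 1*(-700)) = 3*(1369 + 700) = 3*2069 = 6207)
(104 - 16*96) + Q = (104 - 16*96) + 6207 = (104 - 1536) + 6207 = -1432 + 6207 = 4775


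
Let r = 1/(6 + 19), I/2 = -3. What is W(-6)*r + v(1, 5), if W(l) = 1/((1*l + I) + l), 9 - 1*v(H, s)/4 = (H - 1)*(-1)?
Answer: 16199/450 ≈ 35.998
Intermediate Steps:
I = -6 (I = 2*(-3) = -6)
v(H, s) = 32 + 4*H (v(H, s) = 36 - 4*(H - 1)*(-1) = 36 - 4*(-1 + H)*(-1) = 36 - 4*(1 - H) = 36 + (-4 + 4*H) = 32 + 4*H)
r = 1/25 ≈ 0.040000
W(l) = 1/(-6 + 2*l) (W(l) = 1/((1*l - 6) + l) = 1/((l - 6) + l) = 1/((-6 + l) + l) = 1/(-6 + 2*l))
W(-6)*r + v(1, 5) = (1/(2*(-3 - 6)))*(1/25) + (32 + 4*1) = ((½)/(-9))*(1/25) + (32 + 4) = ((½)*(-⅑))*(1/25) + 36 = -1/18*1/25 + 36 = -1/450 + 36 = 16199/450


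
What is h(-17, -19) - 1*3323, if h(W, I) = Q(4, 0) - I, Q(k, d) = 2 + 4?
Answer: -3298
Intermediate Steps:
Q(k, d) = 6
h(W, I) = 6 - I
h(-17, -19) - 1*3323 = (6 - 1*(-19)) - 1*3323 = (6 + 19) - 3323 = 25 - 3323 = -3298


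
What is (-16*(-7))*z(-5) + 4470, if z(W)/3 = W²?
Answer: 12870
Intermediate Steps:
z(W) = 3*W²
(-16*(-7))*z(-5) + 4470 = (-16*(-7))*(3*(-5)²) + 4470 = 112*(3*25) + 4470 = 112*75 + 4470 = 8400 + 4470 = 12870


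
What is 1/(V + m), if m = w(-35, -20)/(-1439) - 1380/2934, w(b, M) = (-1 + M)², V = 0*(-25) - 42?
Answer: -703671/30100801 ≈ -0.023377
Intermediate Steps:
V = -42 (V = 0 - 42 = -42)
m = -546619/703671 (m = (-1 - 20)²/(-1439) - 1380/2934 = (-21)²*(-1/1439) - 1380*1/2934 = 441*(-1/1439) - 230/489 = -441/1439 - 230/489 = -546619/703671 ≈ -0.77681)
1/(V + m) = 1/(-42 - 546619/703671) = 1/(-30100801/703671) = -703671/30100801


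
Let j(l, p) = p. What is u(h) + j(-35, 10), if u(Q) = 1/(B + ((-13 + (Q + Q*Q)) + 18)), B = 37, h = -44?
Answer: 19341/1934 ≈ 10.001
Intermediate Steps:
u(Q) = 1/(42 + Q + Q²) (u(Q) = 1/(37 + ((-13 + (Q + Q*Q)) + 18)) = 1/(37 + ((-13 + (Q + Q²)) + 18)) = 1/(37 + ((-13 + Q + Q²) + 18)) = 1/(37 + (5 + Q + Q²)) = 1/(42 + Q + Q²))
u(h) + j(-35, 10) = 1/(42 - 44 + (-44)²) + 10 = 1/(42 - 44 + 1936) + 10 = 1/1934 + 10 = 19341/1934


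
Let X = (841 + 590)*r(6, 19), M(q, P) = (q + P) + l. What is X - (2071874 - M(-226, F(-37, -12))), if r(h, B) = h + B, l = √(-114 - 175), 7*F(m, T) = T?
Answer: -14254287/7 + 17*I ≈ -2.0363e+6 + 17.0*I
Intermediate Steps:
F(m, T) = T/7
l = 17*I (l = √(-289) = 17*I ≈ 17.0*I)
M(q, P) = P + q + 17*I (M(q, P) = (q + P) + 17*I = (P + q) + 17*I = P + q + 17*I)
r(h, B) = B + h
X = 35775 (X = (841 + 590)*(19 + 6) = 1431*25 = 35775)
X - (2071874 - M(-226, F(-37, -12))) = 35775 - (2071874 - ((⅐)*(-12) - 226 + 17*I)) = 35775 - (2071874 - (-12/7 - 226 + 17*I)) = 35775 - (2071874 - (-1594/7 + 17*I)) = 35775 - (2071874 + (1594/7 - 17*I)) = 35775 - (14504712/7 - 17*I) = 35775 + (-14504712/7 + 17*I) = -14254287/7 + 17*I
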